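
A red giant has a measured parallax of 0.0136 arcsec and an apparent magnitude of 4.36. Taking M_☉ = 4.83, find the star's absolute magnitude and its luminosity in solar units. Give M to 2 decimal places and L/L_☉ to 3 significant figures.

d = 1/p = 1/0.0136″ = 73.53 pc
M = m − 5 log₁₀ d + 5 = 4.36 − 5·1.8665 + 5 = 0.028
M − M_☉ = 0.028 − 4.83 = -4.802
L/L_☉ = 10^(−0.4 × -4.802) = 83.35

M ≈ 0.03; L/L_☉ ≈ 83.4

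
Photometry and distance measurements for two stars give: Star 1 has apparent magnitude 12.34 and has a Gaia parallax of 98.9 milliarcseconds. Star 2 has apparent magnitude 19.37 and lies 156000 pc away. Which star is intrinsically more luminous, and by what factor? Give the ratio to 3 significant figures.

Star 2 is more luminous, by a factor of 367000.

Star 1: p = 98.9 mas = 0.0989″ → d = 1/p = 10.11 pc
Star 1: M = m − 5 log₁₀ d + 5 = 12.34 − 5·1.0048 + 5 = 12.316
Star 2: M = m − 5 log₁₀ d + 5 = 19.37 − 5·5.1931 + 5 = -1.596
ΔM = M_1 − M_2 = 12.316 − (-1.596) = 13.912; smaller M is more luminous → Star 2.
L ratio = 10^(0.4 |ΔM|) = 10^5.565 = 367000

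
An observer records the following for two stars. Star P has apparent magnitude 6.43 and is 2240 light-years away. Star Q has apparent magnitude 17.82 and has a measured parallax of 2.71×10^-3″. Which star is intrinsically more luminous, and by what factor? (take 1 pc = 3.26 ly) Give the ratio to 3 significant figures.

Star P is more luminous, by a factor of 125000.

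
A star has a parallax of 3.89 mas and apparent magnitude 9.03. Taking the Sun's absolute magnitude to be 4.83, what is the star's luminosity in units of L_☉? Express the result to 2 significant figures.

d = 1/p = 1000/3.89 mas = 257.1 pc
M = m − 5 log₁₀ d + 5 = 9.03 − 5·2.4101 + 5 = 1.980
M − M_☉ = 1.980 − 4.83 = -2.850
L/L_☉ = 10^(−0.4 × -2.850) = 13.81

L/L_☉ ≈ 14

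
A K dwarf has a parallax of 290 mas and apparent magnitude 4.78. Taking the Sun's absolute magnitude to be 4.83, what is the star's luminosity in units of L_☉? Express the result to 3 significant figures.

d = 1/p = 1000/290 mas = 3.448 pc
M = m − 5 log₁₀ d + 5 = 4.78 − 5·0.5376 + 5 = 7.092
M − M_☉ = 7.092 − 4.83 = 2.262
L/L_☉ = 10^(−0.4 × 2.262) = 0.1245

L/L_☉ ≈ 0.125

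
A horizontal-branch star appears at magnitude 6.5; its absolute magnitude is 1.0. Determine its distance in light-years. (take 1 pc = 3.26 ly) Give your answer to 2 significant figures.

d ≈ 410 ly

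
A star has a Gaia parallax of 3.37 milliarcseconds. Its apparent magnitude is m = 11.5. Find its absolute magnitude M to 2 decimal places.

p = 3.37 mas = 3.37×10^-3″ → d = 1/p = 296.7 pc
5 log₁₀(d/10 pc) = 5 log₁₀(296.7) − 5 = 7.362
M = m − 5 log₁₀(d/10) = 11.5 − 7.362 = 4.138

M ≈ 4.14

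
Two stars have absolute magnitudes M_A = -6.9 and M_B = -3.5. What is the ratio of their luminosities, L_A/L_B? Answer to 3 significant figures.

L_A/L_B ≈ 22.9

ΔM = M_A − M_B = -3.4
L_A/L_B = 10^(−0.4 ΔM) = 10^1.360 = 22.91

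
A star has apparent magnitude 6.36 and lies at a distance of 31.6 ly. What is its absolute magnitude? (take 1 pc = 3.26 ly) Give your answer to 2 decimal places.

M ≈ 6.43

d = 31.6 ly / 3.26 = 9.693 pc
5 log₁₀(d/10 pc) = 5 log₁₀(9.693) − 5 = -0.068
M = m − 5 log₁₀(d/10) = 6.36 + 0.068 = 6.428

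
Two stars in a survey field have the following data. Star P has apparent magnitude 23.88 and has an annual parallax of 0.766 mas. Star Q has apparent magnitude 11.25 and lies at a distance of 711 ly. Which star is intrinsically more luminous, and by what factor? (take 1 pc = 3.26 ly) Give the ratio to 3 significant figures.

Star P: p = 0.766 mas = 7.66×10^-4″ → d = 1/p = 1305 pc
Star P: M = m − 5 log₁₀ d + 5 = 23.88 − 5·3.1158 + 5 = 13.301
Star Q: d = 711 ly / 3.26 = 218.1 pc
Star Q: M = m − 5 log₁₀ d + 5 = 11.25 − 5·2.3387 + 5 = 4.557
ΔM = M_P − M_Q = 13.301 − (4.557) = 8.744; smaller M is more luminous → Star Q.
L ratio = 10^(0.4 |ΔM|) = 10^3.498 = 3146

Star Q is more luminous, by a factor of 3150.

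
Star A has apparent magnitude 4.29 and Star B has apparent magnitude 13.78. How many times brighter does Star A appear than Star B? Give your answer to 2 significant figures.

6300

Magnitude difference = -9.49
Flux ratio = 10^(−0.4 Δm) = 10^(−0.4 × -9.49) = 10^3.796 = 6252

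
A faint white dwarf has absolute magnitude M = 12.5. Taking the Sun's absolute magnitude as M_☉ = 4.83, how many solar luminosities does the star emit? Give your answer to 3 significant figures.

L/L_☉ ≈ 8.55×10^-4

M − M_☉ = 12.5 − 4.83 = 7.670
L/L_☉ = 10^(−0.4 (M − M_☉)) = 10^-3.068 = 8.551×10^-4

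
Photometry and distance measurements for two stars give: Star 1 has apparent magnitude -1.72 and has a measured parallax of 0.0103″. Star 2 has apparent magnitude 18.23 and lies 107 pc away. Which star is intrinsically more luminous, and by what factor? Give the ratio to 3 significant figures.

Star 1 is more luminous, by a factor of 7.86×10^7.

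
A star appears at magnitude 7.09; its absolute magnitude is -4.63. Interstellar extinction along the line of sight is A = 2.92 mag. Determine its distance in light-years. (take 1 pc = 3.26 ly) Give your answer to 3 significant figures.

m − M = 5 log₁₀(d/10 pc) + A  ⇒  7.09 − (-4.63) − 2.92 = 5 log₁₀(d/10)
8.800 = 5 log₁₀(d/10)
log₁₀ d = (m − M − A)/5 + 1 = 2.7600
d = 10^2.7600 = 575.4 pc
= 1876 ly

d ≈ 1880 ly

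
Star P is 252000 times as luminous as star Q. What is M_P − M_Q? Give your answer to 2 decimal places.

Pogson: ΔM = −2.5 log₁₀(ratio) = −2.5 log₁₀(252000) = −2.5 × 5.4014 = -13.504
Star P is brighter, so it has the smaller magnitude: the difference is negative.

M_P − M_Q ≈ -13.50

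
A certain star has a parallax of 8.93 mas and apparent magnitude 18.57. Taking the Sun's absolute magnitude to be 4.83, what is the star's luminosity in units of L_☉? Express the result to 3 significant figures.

d = 1/p = 1000/8.93 mas = 112.0 pc
M = m − 5 log₁₀ d + 5 = 18.57 − 5·2.0491 + 5 = 13.324
M − M_☉ = 13.324 − 4.83 = 8.494
L/L_☉ = 10^(−0.4 × 8.494) = 4.002×10^-4

L/L_☉ ≈ 4.00×10^-4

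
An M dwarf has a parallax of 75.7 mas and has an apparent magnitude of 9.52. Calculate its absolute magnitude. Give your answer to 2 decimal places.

p = 75.7 mas = 0.0757″ → d = 1/p = 13.21 pc
5 log₁₀(d/10 pc) = 5 log₁₀(13.21) − 5 = 0.605
M = m − 5 log₁₀(d/10) = 9.52 − 0.605 = 8.915

M ≈ 8.92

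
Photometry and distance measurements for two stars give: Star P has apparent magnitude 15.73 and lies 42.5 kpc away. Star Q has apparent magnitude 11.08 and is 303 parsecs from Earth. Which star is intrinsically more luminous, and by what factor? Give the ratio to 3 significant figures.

Star P: d = 42.5 kpc = 42500 pc
Star P: M = m − 5 log₁₀ d + 5 = 15.73 − 5·4.6284 + 5 = -2.412
Star Q: M = m − 5 log₁₀ d + 5 = 11.08 − 5·2.4814 + 5 = 3.673
ΔM = M_P − M_Q = -2.412 − (3.673) = -6.085; smaller M is more luminous → Star P.
L ratio = 10^(0.4 |ΔM|) = 10^2.434 = 271.6

Star P is more luminous, by a factor of 272.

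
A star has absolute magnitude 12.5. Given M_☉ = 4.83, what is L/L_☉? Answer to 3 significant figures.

M − M_☉ = 12.5 − 4.83 = 7.670
L/L_☉ = 10^(−0.4 (M − M_☉)) = 10^-3.068 = 8.551×10^-4

L/L_☉ ≈ 8.55×10^-4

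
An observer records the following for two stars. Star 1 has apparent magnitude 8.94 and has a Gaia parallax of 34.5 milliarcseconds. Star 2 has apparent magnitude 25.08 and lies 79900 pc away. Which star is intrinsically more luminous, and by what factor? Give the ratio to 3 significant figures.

Star 2 is more luminous, by a factor of 2.66.

Star 1: p = 34.5 mas = 0.0345″ → d = 1/p = 28.99 pc
Star 1: M = m − 5 log₁₀ d + 5 = 8.94 − 5·1.4622 + 5 = 6.629
Star 2: M = m − 5 log₁₀ d + 5 = 25.08 − 5·4.9025 + 5 = 5.567
ΔM = M_1 − M_2 = 6.629 − (5.567) = 1.062; smaller M is more luminous → Star 2.
L ratio = 10^(0.4 |ΔM|) = 10^0.425 = 2.659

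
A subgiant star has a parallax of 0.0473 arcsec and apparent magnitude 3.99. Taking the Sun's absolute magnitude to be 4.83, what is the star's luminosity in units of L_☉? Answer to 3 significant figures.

L/L_☉ ≈ 9.69

d = 1/p = 1/0.0473″ = 21.14 pc
M = m − 5 log₁₀ d + 5 = 3.99 − 5·1.3251 + 5 = 2.364
M − M_☉ = 2.364 − 4.83 = -2.466
L/L_☉ = 10^(−0.4 × -2.466) = 9.689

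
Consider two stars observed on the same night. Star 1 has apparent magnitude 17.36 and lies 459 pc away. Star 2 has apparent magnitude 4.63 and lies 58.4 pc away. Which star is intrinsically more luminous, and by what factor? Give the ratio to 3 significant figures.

Star 1: M = m − 5 log₁₀ d + 5 = 17.36 − 5·2.6618 + 5 = 9.051
Star 2: M = m − 5 log₁₀ d + 5 = 4.63 − 5·1.7664 + 5 = 0.798
ΔM = M_1 − M_2 = 9.051 − (0.798) = 8.253; smaller M is more luminous → Star 2.
L ratio = 10^(0.4 |ΔM|) = 10^3.301 = 2001

Star 2 is more luminous, by a factor of 2000.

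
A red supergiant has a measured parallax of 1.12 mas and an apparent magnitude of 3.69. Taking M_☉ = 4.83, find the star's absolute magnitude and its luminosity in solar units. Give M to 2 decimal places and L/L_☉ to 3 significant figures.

M ≈ -6.06; L/L_☉ ≈ 22800

d = 1/p = 1000/1.12 mas = 892.9 pc
M = m − 5 log₁₀ d + 5 = 3.69 − 5·2.9508 + 5 = -6.064
M − M_☉ = -6.064 − 4.83 = -10.894
L/L_☉ = 10^(−0.4 × -10.894) = 22780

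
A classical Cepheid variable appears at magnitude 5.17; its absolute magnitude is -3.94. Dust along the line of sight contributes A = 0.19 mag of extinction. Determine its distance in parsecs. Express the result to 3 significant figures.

m − M = 5 log₁₀(d/10 pc) + A  ⇒  5.17 − (-3.94) − 0.19 = 5 log₁₀(d/10)
8.920 = 5 log₁₀(d/10)
log₁₀ d = (m − M − A)/5 + 1 = 2.7840
d = 10^2.7840 = 608.1 pc

d ≈ 608 pc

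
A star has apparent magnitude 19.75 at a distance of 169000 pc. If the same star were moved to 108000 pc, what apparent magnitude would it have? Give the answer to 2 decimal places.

Flux ∝ 1/d², so Δm = 5 log₁₀(d₂/d₁) = 5 log₁₀(108000/169000) = -0.972
m₂ = m₁ + Δm = 19.75 + (-0.972) = 18.778

m ≈ 18.78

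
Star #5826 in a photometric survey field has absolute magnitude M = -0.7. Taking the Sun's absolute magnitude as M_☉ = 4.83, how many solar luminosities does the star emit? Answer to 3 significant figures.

L/L_☉ ≈ 163

M − M_☉ = -0.7 − 4.83 = -5.530
L/L_☉ = 10^(−0.4 (M − M_☉)) = 10^2.212 = 162.9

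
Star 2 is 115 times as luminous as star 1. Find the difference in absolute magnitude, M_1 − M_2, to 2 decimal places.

M_1 − M_2 ≈ 5.15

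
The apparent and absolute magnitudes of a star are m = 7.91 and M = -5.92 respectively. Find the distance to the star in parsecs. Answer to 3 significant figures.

μ = m − M = 13.830
m − M = 5 log₁₀ d − 5
log₁₀ d = (m − M)/5 + 1 = 3.7660
d = 10^3.7660 = 5834 pc

d ≈ 5830 pc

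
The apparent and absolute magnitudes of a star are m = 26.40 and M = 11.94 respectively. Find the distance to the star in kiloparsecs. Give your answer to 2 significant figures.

d ≈ 7.8 kpc

μ = m − M = 14.460
m − M = 5 log₁₀ d − 5
log₁₀ d = (m − M)/5 + 1 = 3.8920
d = 10^3.8920 = 7798 pc
= 7.798 kpc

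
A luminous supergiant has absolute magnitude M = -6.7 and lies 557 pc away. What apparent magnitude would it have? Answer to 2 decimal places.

m = M + 5 log₁₀ d − 5 = -6.7 + 5·2.7459 − 5 = 2.029

m ≈ 2.03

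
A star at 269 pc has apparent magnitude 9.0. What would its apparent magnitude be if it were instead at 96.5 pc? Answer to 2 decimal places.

Flux ∝ 1/d², so Δm = 5 log₁₀(d₂/d₁) = 5 log₁₀(96.5/269) = -2.226
m₂ = m₁ + Δm = 9.0 + (-2.226) = 6.774

m ≈ 6.77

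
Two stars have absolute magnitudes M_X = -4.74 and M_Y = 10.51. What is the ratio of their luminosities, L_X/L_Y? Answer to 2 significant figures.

ΔM = M_X − M_Y = -15.25
L_X/L_Y = 10^(−0.4 ΔM) = 10^6.100 = 1.259×10^6

L_X/L_Y ≈ 1.3×10^6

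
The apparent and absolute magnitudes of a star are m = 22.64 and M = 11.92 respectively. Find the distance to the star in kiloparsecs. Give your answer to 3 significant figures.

d ≈ 1.39 kpc

Distance modulus: m − M = 22.64 − (11.92) = 10.720
m − M = 5 log₁₀ d − 5
log₁₀ d = (m − M)/5 + 1 = 3.1440
d = 10^3.1440 = 1393 pc
= 1.393 kpc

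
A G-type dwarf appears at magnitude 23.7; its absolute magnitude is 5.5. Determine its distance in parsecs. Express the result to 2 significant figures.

μ = m − M = 18.200
m − M = 5 log₁₀ d − 5
log₁₀ d = (m − M)/5 + 1 = 4.6400
d = 10^4.6400 = 43650 pc

d ≈ 44000 pc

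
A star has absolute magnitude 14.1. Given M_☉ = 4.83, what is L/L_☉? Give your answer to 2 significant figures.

L/L_☉ ≈ 2.0×10^-4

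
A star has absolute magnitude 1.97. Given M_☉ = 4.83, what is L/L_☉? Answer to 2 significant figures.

L/L_☉ ≈ 14

M − M_☉ = 1.97 − 4.83 = -2.860
L/L_☉ = 10^(−0.4 (M − M_☉)) = 10^1.144 = 13.93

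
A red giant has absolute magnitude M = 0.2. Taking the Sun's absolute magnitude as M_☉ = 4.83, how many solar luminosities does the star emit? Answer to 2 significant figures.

L/L_☉ ≈ 71

M − M_☉ = 0.2 − 4.83 = -4.630
L/L_☉ = 10^(−0.4 (M − M_☉)) = 10^1.852 = 71.12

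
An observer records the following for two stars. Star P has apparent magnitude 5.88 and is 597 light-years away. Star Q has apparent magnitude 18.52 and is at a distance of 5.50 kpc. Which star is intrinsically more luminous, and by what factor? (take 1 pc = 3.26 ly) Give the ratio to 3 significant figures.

Star P is more luminous, by a factor of 126.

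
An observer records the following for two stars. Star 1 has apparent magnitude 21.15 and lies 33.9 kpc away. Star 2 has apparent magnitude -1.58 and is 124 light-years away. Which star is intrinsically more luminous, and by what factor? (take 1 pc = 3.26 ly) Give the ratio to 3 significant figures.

Star 2 is more luminous, by a factor of 1560.

Star 1: d = 33.9 kpc = 33900 pc
Star 1: M = m − 5 log₁₀ d + 5 = 21.15 − 5·4.5302 + 5 = 3.499
Star 2: d = 124 ly / 3.26 = 38.04 pc
Star 2: M = m − 5 log₁₀ d + 5 = -1.58 − 5·1.5802 + 5 = -4.481
ΔM = M_1 − M_2 = 3.499 − (-4.481) = 7.980; smaller M is more luminous → Star 2.
L ratio = 10^(0.4 |ΔM|) = 10^3.192 = 1556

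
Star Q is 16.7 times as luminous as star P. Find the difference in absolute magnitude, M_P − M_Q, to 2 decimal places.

M_P − M_Q ≈ 3.06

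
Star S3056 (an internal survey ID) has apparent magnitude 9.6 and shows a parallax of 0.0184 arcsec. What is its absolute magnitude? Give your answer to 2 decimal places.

M ≈ 5.92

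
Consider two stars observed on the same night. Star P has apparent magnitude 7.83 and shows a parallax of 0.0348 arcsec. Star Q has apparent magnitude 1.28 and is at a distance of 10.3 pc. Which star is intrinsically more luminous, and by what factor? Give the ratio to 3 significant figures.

Star Q is more luminous, by a factor of 53.6.

Star P: d = 1/p = 1/0.0348″ = 28.74 pc
Star P: M = m − 5 log₁₀ d + 5 = 7.83 − 5·1.4584 + 5 = 5.538
Star Q: M = m − 5 log₁₀ d + 5 = 1.28 − 5·1.0128 + 5 = 1.216
ΔM = M_P − M_Q = 5.538 − (1.216) = 4.322; smaller M is more luminous → Star Q.
L ratio = 10^(0.4 |ΔM|) = 10^1.729 = 53.56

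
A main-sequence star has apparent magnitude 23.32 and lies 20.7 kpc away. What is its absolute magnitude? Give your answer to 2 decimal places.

d = 20.7 kpc = 20700 pc
5 log₁₀(d/10 pc) = 5 log₁₀(20700) − 5 = 16.580
M = m − 5 log₁₀(d/10) = 23.32 − 16.580 = 6.740

M ≈ 6.74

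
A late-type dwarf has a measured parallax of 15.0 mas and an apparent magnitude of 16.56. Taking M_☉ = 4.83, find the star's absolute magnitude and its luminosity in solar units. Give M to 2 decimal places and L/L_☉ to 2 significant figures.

d = 1/p = 1000/15.0 mas = 66.67 pc
M = m − 5 log₁₀ d + 5 = 16.56 − 5·1.8239 + 5 = 12.440
M − M_☉ = 12.440 − 4.83 = 7.610
L/L_☉ = 10^(−0.4 × 7.610) = 9.033×10^-4

M ≈ 12.44; L/L_☉ ≈ 9.0×10^-4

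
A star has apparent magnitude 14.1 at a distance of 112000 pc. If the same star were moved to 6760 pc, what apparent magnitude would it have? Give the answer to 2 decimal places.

m ≈ 8.00

Flux ∝ 1/d², so Δm = 5 log₁₀(d₂/d₁) = 5 log₁₀(6760/112000) = -6.096
m₂ = m₁ + Δm = 14.1 + (-6.096) = 8.004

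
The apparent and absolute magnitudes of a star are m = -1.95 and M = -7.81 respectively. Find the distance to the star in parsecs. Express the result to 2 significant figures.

d ≈ 150 pc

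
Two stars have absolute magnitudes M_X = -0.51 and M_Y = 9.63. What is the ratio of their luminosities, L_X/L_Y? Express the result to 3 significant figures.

ΔM = M_X − M_Y = -10.14
L_X/L_Y = 10^(−0.4 ΔM) = 10^4.056 = 11380

L_X/L_Y ≈ 11400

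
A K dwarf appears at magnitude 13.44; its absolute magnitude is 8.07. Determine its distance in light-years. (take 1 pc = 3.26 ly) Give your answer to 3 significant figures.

d ≈ 387 ly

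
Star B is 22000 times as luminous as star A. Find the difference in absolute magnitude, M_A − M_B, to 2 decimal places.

M_A − M_B ≈ 10.86

Pogson: ΔM = −2.5 log₁₀(ratio) = −2.5 log₁₀(22000) = −2.5 × 4.3424 = -10.856
Star B is brighter so has the smaller magnitude: M_A − M_B is positive.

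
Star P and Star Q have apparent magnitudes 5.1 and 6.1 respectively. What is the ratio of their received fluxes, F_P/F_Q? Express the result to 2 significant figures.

Δm = 5.1 − (6.1) = -1.0
Flux ratio = 10^(−0.4 Δm) = 10^(−0.4 × -1.0) = 10^0.400 = 2.512

F_P/F_Q ≈ 2.5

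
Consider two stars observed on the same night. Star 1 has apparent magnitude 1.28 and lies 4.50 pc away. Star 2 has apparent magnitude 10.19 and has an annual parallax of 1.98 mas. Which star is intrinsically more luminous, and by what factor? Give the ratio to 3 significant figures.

Star 2 is more luminous, by a factor of 3.44.

Star 1: M = m − 5 log₁₀ d + 5 = 1.28 − 5·0.6532 + 5 = 3.014
Star 2: p = 1.98 mas = 1.98×10^-3″ → d = 1/p = 505.1 pc
Star 2: M = m − 5 log₁₀ d + 5 = 10.19 − 5·2.7033 + 5 = 1.673
ΔM = M_1 − M_2 = 3.014 − (1.673) = 1.341; smaller M is more luminous → Star 2.
L ratio = 10^(0.4 |ΔM|) = 10^0.536 = 3.438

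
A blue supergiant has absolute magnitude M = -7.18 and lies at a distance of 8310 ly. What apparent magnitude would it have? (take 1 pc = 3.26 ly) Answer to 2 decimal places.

m ≈ 4.85

d = 8310 ly / 3.26 = 2549 pc
m = M + 5 log₁₀ d − 5 = -7.18 + 5·3.4064 − 5 = 4.852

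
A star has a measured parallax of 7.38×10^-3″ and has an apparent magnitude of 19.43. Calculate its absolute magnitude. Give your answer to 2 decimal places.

d = 1/p = 1/7.38×10^-3″ = 135.5 pc
5 log₁₀(d/10 pc) = 5 log₁₀(135.5) − 5 = 5.660
M = m − 5 log₁₀(d/10) = 19.43 − 5.660 = 13.770

M ≈ 13.77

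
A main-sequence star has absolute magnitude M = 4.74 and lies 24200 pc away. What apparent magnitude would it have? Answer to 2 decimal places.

m ≈ 21.66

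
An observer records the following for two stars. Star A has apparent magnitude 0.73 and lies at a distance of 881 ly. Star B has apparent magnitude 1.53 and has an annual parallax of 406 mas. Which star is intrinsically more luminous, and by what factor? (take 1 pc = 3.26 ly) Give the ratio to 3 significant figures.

Star A: d = 881 ly / 3.26 = 270.2 pc
Star A: M = m − 5 log₁₀ d + 5 = 0.73 − 5·2.4318 + 5 = -6.429
Star B: p = 406 mas = 0.406″ → d = 1/p = 2.463 pc
Star B: M = m − 5 log₁₀ d + 5 = 1.53 − 5·0.3915 + 5 = 4.573
ΔM = M_A − M_B = -6.429 − (4.573) = -11.001; smaller M is more luminous → Star A.
L ratio = 10^(0.4 |ΔM|) = 10^4.401 = 25150

Star A is more luminous, by a factor of 25200.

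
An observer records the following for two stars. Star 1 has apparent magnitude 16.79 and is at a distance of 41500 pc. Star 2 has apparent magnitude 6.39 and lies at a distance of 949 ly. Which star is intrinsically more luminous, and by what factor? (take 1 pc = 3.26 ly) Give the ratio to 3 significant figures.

Star 1: M = m − 5 log₁₀ d + 5 = 16.79 − 5·4.6180 + 5 = -1.300
Star 2: d = 949 ly / 3.26 = 291.1 pc
Star 2: M = m − 5 log₁₀ d + 5 = 6.39 − 5·2.4640 + 5 = -0.930
ΔM = M_1 − M_2 = -1.300 − (-0.930) = -0.370; smaller M is more luminous → Star 1.
L ratio = 10^(0.4 |ΔM|) = 10^0.148 = 1.406

Star 1 is more luminous, by a factor of 1.41.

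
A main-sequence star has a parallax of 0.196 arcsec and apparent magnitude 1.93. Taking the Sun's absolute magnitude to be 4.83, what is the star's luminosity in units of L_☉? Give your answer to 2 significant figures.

L/L_☉ ≈ 3.8

d = 1/p = 1/0.196″ = 5.102 pc
M = m − 5 log₁₀ d + 5 = 1.93 − 5·0.7077 + 5 = 3.391
M − M_☉ = 3.391 − 4.83 = -1.439
L/L_☉ = 10^(−0.4 × -1.439) = 3.763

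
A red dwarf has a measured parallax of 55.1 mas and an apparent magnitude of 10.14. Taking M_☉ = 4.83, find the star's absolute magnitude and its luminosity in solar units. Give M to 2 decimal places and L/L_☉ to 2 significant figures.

M ≈ 8.85; L/L_☉ ≈ 0.025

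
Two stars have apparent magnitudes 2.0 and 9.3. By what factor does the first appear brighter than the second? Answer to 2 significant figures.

830

Δm = 2.0 − (9.3) = -7.3
Flux ratio = 10^(−0.4 Δm) = 10^(−0.4 × -7.3) = 10^2.920 = 831.8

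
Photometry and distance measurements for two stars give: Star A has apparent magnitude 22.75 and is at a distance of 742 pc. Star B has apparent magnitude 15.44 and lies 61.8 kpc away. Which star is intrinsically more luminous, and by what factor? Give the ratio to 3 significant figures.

Star A: M = m − 5 log₁₀ d + 5 = 22.75 − 5·2.8704 + 5 = 13.398
Star B: d = 61.8 kpc = 61800 pc
Star B: M = m − 5 log₁₀ d + 5 = 15.44 − 5·4.7910 + 5 = -3.515
ΔM = M_A − M_B = 13.398 − (-3.515) = 16.913; smaller M is more luminous → Star B.
L ratio = 10^(0.4 |ΔM|) = 10^6.765 = 5.823×10^6

Star B is more luminous, by a factor of 5.82×10^6.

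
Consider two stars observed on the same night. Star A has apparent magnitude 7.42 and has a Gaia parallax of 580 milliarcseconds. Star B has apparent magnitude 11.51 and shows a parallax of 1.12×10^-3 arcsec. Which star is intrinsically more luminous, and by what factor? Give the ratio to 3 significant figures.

Star B is more luminous, by a factor of 6200.

Star A: p = 580 mas = 0.580″ → d = 1/p = 1.724 pc
Star A: M = m − 5 log₁₀ d + 5 = 7.42 − 5·0.2366 + 5 = 11.237
Star B: d = 1/p = 1/1.12×10^-3″ = 892.9 pc
Star B: M = m − 5 log₁₀ d + 5 = 11.51 − 5·2.9508 + 5 = 1.756
ΔM = M_A − M_B = 11.237 − (1.756) = 9.481; smaller M is more luminous → Star B.
L ratio = 10^(0.4 |ΔM|) = 10^3.792 = 6200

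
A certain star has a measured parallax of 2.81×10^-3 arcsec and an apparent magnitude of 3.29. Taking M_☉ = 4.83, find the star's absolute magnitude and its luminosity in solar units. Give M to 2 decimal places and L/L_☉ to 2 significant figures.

M ≈ -4.47; L/L_☉ ≈ 5200

d = 1/p = 1/2.81×10^-3″ = 355.9 pc
M = m − 5 log₁₀ d + 5 = 3.29 − 5·2.5513 + 5 = -4.466
M − M_☉ = -4.466 − 4.83 = -9.296
L/L_☉ = 10^(−0.4 × -9.296) = 5231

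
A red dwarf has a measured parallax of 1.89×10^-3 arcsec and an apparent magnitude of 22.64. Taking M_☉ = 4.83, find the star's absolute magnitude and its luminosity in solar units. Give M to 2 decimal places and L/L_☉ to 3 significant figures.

d = 1/p = 1/1.89×10^-3″ = 529.1 pc
M = m − 5 log₁₀ d + 5 = 22.64 − 5·2.7235 + 5 = 14.022
M − M_☉ = 14.022 − 4.83 = 9.192
L/L_☉ = 10^(−0.4 × 9.192) = 2.104×10^-4

M ≈ 14.02; L/L_☉ ≈ 2.10×10^-4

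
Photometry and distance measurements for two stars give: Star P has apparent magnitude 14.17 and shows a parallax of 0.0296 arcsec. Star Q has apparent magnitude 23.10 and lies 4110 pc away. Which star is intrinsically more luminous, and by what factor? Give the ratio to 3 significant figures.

Star P: d = 1/p = 1/0.0296″ = 33.78 pc
Star P: M = m − 5 log₁₀ d + 5 = 14.17 − 5·1.5287 + 5 = 11.526
Star Q: M = m − 5 log₁₀ d + 5 = 23.10 − 5·3.6138 + 5 = 10.031
ΔM = M_P − M_Q = 11.526 − (10.031) = 1.496; smaller M is more luminous → Star Q.
L ratio = 10^(0.4 |ΔM|) = 10^0.598 = 3.965

Star Q is more luminous, by a factor of 3.97.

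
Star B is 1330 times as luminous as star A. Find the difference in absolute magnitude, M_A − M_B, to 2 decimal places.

Pogson: ΔM = −2.5 log₁₀(ratio) = −2.5 log₁₀(1330) = −2.5 × 3.1239 = -7.810
Star B is brighter so has the smaller magnitude: M_A − M_B is positive.

M_A − M_B ≈ 7.81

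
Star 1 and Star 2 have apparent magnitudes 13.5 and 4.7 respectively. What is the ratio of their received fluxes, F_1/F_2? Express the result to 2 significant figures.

Magnitude difference = 8.8
Flux ratio = 10^(−0.4 Δm) = 10^(−0.4 × 8.8) = 10^-3.520 = 3.020×10^-4

F_1/F_2 ≈ 3.0×10^-4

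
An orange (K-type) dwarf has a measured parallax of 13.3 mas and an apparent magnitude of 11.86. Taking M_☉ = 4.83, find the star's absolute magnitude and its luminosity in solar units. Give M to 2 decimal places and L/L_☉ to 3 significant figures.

M ≈ 7.48; L/L_☉ ≈ 0.0872

d = 1/p = 1000/13.3 mas = 75.19 pc
M = m − 5 log₁₀ d + 5 = 11.86 − 5·1.8761 + 5 = 7.479
M − M_☉ = 7.479 − 4.83 = 2.649
L/L_☉ = 10^(−0.4 × 2.649) = 0.08716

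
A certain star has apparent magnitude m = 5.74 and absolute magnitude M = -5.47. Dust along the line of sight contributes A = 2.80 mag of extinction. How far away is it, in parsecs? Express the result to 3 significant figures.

m − M = 5 log₁₀(d/10 pc) + A  ⇒  5.74 − (-5.47) − 2.80 = 5 log₁₀(d/10)
8.410 = 5 log₁₀(d/10)
log₁₀ d = (m − M − A)/5 + 1 = 2.6820
d = 10^2.6820 = 480.8 pc

d ≈ 481 pc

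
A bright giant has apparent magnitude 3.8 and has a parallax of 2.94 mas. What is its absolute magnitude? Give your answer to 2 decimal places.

M ≈ -3.86

p = 2.94 mas = 2.94×10^-3″ → d = 1/p = 340.1 pc
5 log₁₀(d/10 pc) = 5 log₁₀(340.1) − 5 = 7.658
M = m − 5 log₁₀(d/10) = 3.8 − 7.658 = -3.858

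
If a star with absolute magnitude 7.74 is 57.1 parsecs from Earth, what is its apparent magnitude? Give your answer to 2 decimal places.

m = M + 5 log₁₀ d − 5 = 7.74 + 5·1.7566 − 5 = 11.523

m ≈ 11.52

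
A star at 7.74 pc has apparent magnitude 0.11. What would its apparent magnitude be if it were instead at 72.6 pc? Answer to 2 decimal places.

m ≈ 4.97

Flux ∝ 1/d², so Δm = 5 log₁₀(d₂/d₁) = 5 log₁₀(72.6/7.74) = 4.861
m₂ = m₁ + Δm = 0.11 + (4.861) = 4.971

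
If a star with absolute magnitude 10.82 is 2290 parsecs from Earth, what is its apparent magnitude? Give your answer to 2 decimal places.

m ≈ 22.62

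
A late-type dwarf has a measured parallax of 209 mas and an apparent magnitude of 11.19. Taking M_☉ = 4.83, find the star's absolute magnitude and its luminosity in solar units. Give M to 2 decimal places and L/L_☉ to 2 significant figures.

d = 1/p = 1000/209 mas = 4.785 pc
M = m − 5 log₁₀ d + 5 = 11.19 − 5·0.6799 + 5 = 12.791
M − M_☉ = 12.791 − 4.83 = 7.961
L/L_☉ = 10^(−0.4 × 7.961) = 6.542×10^-4

M ≈ 12.79; L/L_☉ ≈ 6.5×10^-4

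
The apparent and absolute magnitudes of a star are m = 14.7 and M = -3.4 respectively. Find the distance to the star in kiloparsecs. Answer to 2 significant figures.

d ≈ 42 kpc

μ = m − M = 18.100
m − M = 5 log₁₀ d − 5
log₁₀ d = (m − M)/5 + 1 = 4.6200
d = 10^4.6200 = 41690 pc
= 41.69 kpc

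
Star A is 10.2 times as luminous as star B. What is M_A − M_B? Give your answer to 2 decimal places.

M_A − M_B ≈ -2.52

Pogson: ΔM = −2.5 log₁₀(ratio) = −2.5 log₁₀(10.2) = −2.5 × 1.0086 = -2.522
Star A is brighter, so it has the smaller magnitude: the difference is negative.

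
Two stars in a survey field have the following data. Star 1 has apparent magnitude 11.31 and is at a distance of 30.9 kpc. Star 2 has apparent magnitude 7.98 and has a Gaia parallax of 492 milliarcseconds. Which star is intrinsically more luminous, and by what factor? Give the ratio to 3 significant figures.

Star 1 is more luminous, by a factor of 1.08×10^7.

Star 1: d = 30.9 kpc = 30900 pc
Star 1: M = m − 5 log₁₀ d + 5 = 11.31 − 5·4.4900 + 5 = -6.140
Star 2: p = 492 mas = 0.492″ → d = 1/p = 2.033 pc
Star 2: M = m − 5 log₁₀ d + 5 = 7.98 − 5·0.3080 + 5 = 11.440
ΔM = M_1 − M_2 = -6.140 − (11.440) = -17.580; smaller M is more luminous → Star 1.
L ratio = 10^(0.4 |ΔM|) = 10^7.032 = 1.076×10^7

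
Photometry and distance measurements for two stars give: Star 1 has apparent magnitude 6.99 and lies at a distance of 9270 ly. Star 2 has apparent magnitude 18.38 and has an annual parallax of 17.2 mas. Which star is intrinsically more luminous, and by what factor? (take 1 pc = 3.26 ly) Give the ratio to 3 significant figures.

Star 1: d = 9270 ly / 3.26 = 2844 pc
Star 1: M = m − 5 log₁₀ d + 5 = 6.99 − 5·3.4539 + 5 = -5.279
Star 2: p = 17.2 mas = 0.0172″ → d = 1/p = 58.14 pc
Star 2: M = m − 5 log₁₀ d + 5 = 18.38 − 5·1.7645 + 5 = 14.558
ΔM = M_1 − M_2 = -5.279 − (14.558) = -19.837; smaller M is more luminous → Star 1.
L ratio = 10^(0.4 |ΔM|) = 10^7.935 = 8.606×10^7

Star 1 is more luminous, by a factor of 8.61×10^7.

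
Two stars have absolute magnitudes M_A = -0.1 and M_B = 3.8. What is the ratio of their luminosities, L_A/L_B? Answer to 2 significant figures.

ΔM = M_A − M_B = -3.9
L_A/L_B = 10^(−0.4 ΔM) = 10^1.560 = 36.31

L_A/L_B ≈ 36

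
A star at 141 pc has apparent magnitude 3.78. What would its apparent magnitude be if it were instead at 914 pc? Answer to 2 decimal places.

m ≈ 7.84

Flux ∝ 1/d², so Δm = 5 log₁₀(d₂/d₁) = 5 log₁₀(914/141) = 4.059
m₂ = m₁ + Δm = 3.78 + (4.059) = 7.839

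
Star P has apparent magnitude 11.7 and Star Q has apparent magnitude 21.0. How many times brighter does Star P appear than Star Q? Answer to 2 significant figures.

Magnitude difference = -9.3
Flux ratio = 10^(−0.4 Δm) = 10^(−0.4 × -9.3) = 10^3.720 = 5248

5200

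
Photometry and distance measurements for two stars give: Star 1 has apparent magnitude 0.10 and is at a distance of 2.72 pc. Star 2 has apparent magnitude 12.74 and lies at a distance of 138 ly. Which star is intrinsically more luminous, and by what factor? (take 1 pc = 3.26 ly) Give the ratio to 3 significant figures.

Star 1 is more luminous, by a factor of 470.

Star 1: M = m − 5 log₁₀ d + 5 = 0.10 − 5·0.4346 + 5 = 2.927
Star 2: d = 138 ly / 3.26 = 42.33 pc
Star 2: M = m − 5 log₁₀ d + 5 = 12.74 − 5·1.6267 + 5 = 9.607
ΔM = M_1 − M_2 = 2.927 − (9.607) = -6.680; smaller M is more luminous → Star 1.
L ratio = 10^(0.4 |ΔM|) = 10^2.672 = 469.7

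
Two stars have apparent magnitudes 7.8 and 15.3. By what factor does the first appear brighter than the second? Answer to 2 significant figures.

1000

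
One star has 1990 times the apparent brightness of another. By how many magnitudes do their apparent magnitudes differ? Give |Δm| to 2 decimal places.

|Δm| ≈ 8.25

Pogson: Δm = −2.5 log₁₀(ratio) = −2.5 log₁₀(1990) = −2.5 × 3.2989 = -8.247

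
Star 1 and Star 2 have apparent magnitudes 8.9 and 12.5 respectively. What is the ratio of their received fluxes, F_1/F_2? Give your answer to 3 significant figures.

F_1/F_2 ≈ 27.5

Magnitude difference = -3.6
Flux ratio = 10^(−0.4 Δm) = 10^(−0.4 × -3.6) = 10^1.440 = 27.54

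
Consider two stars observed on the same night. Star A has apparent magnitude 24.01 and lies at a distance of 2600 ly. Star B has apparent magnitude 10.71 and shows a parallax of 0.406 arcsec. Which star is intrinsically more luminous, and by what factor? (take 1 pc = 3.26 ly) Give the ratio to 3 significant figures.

Star A: d = 2600 ly / 3.26 = 797.5 pc
Star A: M = m − 5 log₁₀ d + 5 = 24.01 − 5·2.9018 + 5 = 14.501
Star B: d = 1/p = 1/0.406″ = 2.463 pc
Star B: M = m − 5 log₁₀ d + 5 = 10.71 − 5·0.3915 + 5 = 13.753
ΔM = M_A − M_B = 14.501 − (13.753) = 0.749; smaller M is more luminous → Star B.
L ratio = 10^(0.4 |ΔM|) = 10^0.299 = 1.993

Star B is more luminous, by a factor of 1.99.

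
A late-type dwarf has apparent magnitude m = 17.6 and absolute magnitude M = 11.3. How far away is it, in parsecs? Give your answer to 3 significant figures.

d ≈ 182 pc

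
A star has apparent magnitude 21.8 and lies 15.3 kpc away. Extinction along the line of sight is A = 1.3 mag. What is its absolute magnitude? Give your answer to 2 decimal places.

M ≈ 4.58

d = 15.3 kpc = 15300 pc
5 log₁₀(d/10 pc) = 5 log₁₀(15300) − 5 = 15.923
M = m − 5 log₁₀(d/10) − A = 21.8 − 15.923 − 1.3 = 4.577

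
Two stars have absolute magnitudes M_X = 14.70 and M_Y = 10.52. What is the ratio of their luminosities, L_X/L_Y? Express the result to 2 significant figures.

L_X/L_Y ≈ 0.021

ΔM = M_X − M_Y = 4.18
L_X/L_Y = 10^(−0.4 ΔM) = 10^-1.672 = 0.02128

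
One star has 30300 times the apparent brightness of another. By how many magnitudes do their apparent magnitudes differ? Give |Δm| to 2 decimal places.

|Δm| ≈ 11.20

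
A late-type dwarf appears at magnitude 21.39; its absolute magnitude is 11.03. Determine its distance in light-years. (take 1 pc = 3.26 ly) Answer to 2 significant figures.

d ≈ 3800 ly

Distance modulus: m − M = 21.39 − (11.03) = 10.360
m − M = 5 log₁₀ d − 5
log₁₀ d = (m − M)/5 + 1 = 3.0720
d = 10^3.0720 = 1180 pc
= 3848 ly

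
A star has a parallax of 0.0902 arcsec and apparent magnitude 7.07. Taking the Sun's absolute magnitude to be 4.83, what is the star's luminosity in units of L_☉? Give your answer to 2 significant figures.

L/L_☉ ≈ 0.16

d = 1/p = 1/0.0902″ = 11.09 pc
M = m − 5 log₁₀ d + 5 = 7.07 − 5·1.0448 + 5 = 6.846
M − M_☉ = 6.846 − 4.83 = 2.016
L/L_☉ = 10^(−0.4 × 2.016) = 0.1562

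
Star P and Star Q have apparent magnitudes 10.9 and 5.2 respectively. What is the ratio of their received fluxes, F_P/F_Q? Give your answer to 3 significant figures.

F_P/F_Q ≈ 5.25×10^-3

Magnitude difference = 5.7
Flux ratio = 10^(−0.4 Δm) = 10^(−0.4 × 5.7) = 10^-2.280 = 5.248×10^-3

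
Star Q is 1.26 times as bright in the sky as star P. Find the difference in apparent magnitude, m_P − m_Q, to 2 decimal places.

Pogson: Δm = −2.5 log₁₀(ratio) = −2.5 log₁₀(1.26) = −2.5 × 0.1004 = -0.251
Star Q is brighter so has the smaller magnitude: m_P − m_Q is positive.

m_P − m_Q ≈ 0.25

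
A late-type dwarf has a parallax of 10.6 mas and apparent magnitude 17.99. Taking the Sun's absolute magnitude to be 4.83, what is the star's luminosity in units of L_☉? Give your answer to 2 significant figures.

L/L_☉ ≈ 4.8×10^-4

d = 1/p = 1000/10.6 mas = 94.34 pc
M = m − 5 log₁₀ d + 5 = 17.99 − 5·1.9747 + 5 = 13.117
M − M_☉ = 13.117 − 4.83 = 8.287
L/L_☉ = 10^(−0.4 × 8.287) = 4.846×10^-4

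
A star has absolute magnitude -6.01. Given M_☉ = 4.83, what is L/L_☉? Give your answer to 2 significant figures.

L/L_☉ ≈ 22000

M − M_☉ = -6.01 − 4.83 = -10.840
L/L_☉ = 10^(−0.4 (M − M_☉)) = 10^4.336 = 21680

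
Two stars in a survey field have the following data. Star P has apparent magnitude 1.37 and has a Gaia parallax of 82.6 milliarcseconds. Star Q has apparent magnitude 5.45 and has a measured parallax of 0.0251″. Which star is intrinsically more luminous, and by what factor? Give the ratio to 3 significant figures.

Star P: p = 82.6 mas = 0.0826″ → d = 1/p = 12.11 pc
Star P: M = m − 5 log₁₀ d + 5 = 1.37 − 5·1.0830 + 5 = 0.955
Star Q: d = 1/p = 1/0.0251″ = 39.84 pc
Star Q: M = m − 5 log₁₀ d + 5 = 5.45 − 5·1.6003 + 5 = 2.448
ΔM = M_P − M_Q = 0.955 − (2.448) = -1.493; smaller M is more luminous → Star P.
L ratio = 10^(0.4 |ΔM|) = 10^0.597 = 3.957

Star P is more luminous, by a factor of 3.96.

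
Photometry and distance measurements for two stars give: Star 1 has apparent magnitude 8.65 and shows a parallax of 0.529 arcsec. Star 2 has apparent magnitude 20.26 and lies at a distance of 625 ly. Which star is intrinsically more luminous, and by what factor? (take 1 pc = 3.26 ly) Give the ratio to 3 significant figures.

Star 1 is more luminous, by a factor of 4.28.

Star 1: d = 1/p = 1/0.529″ = 1.890 pc
Star 1: M = m − 5 log₁₀ d + 5 = 8.65 − 5·0.2765 + 5 = 12.267
Star 2: d = 625 ly / 3.26 = 191.7 pc
Star 2: M = m − 5 log₁₀ d + 5 = 20.26 − 5·2.2827 + 5 = 13.847
ΔM = M_1 − M_2 = 12.267 − (13.847) = -1.579; smaller M is more luminous → Star 1.
L ratio = 10^(0.4 |ΔM|) = 10^0.632 = 4.283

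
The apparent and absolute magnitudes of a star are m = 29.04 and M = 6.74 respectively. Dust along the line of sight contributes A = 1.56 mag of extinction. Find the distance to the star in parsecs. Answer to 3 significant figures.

d ≈ 141000 pc

m − M = 5 log₁₀(d/10 pc) + A  ⇒  29.04 − (6.74) − 1.56 = 5 log₁₀(d/10)
20.740 = 5 log₁₀(d/10)
log₁₀ d = (m − M − A)/5 + 1 = 5.1480
d = 10^5.1480 = 140600 pc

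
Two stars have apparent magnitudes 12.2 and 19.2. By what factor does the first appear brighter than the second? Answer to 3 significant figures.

Δm = 12.2 − (19.2) = -7.0
Flux ratio = 10^(−0.4 Δm) = 10^(−0.4 × -7.0) = 10^2.800 = 631.0

631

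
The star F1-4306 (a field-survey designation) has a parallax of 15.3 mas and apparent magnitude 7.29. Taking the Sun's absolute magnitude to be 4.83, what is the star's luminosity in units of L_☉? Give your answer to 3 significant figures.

d = 1/p = 1000/15.3 mas = 65.36 pc
M = m − 5 log₁₀ d + 5 = 7.29 − 5·1.8153 + 5 = 3.213
M − M_☉ = 3.213 − 4.83 = -1.617
L/L_☉ = 10^(−0.4 × -1.617) = 4.432

L/L_☉ ≈ 4.43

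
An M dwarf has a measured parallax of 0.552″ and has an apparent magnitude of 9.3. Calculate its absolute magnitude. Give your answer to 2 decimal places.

M ≈ 13.01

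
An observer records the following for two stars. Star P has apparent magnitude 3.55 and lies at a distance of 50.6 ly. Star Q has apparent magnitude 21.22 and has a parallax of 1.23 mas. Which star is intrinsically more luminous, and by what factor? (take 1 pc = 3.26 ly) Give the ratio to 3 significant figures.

Star P: d = 50.6 ly / 3.26 = 15.52 pc
Star P: M = m − 5 log₁₀ d + 5 = 3.55 − 5·1.1909 + 5 = 2.595
Star Q: p = 1.23 mas = 1.23×10^-3″ → d = 1/p = 813.0 pc
Star Q: M = m − 5 log₁₀ d + 5 = 21.22 − 5·2.9101 + 5 = 11.670
ΔM = M_P − M_Q = 2.595 − (11.670) = -9.074; smaller M is more luminous → Star P.
L ratio = 10^(0.4 |ΔM|) = 10^3.630 = 4263

Star P is more luminous, by a factor of 4260.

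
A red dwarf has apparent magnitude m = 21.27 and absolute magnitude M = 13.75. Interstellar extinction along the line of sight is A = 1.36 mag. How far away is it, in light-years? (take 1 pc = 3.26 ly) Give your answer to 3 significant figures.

d ≈ 556 ly

m − M = 5 log₁₀(d/10 pc) + A  ⇒  21.27 − (13.75) − 1.36 = 5 log₁₀(d/10)
6.160 = 5 log₁₀(d/10)
log₁₀ d = (m − M − A)/5 + 1 = 2.2320
d = 10^2.2320 = 170.6 pc
= 556.2 ly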